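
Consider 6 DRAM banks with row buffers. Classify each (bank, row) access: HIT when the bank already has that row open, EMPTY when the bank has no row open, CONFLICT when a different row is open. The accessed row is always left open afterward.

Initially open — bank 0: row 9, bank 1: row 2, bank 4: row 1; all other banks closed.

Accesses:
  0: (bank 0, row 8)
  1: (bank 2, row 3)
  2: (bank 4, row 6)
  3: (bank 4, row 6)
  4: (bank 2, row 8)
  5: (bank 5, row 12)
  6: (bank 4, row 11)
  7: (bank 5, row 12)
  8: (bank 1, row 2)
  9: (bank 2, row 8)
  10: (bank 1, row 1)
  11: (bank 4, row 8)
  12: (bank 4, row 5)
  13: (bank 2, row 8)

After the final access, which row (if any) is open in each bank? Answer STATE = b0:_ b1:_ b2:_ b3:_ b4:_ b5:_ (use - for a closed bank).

STATE = b0:8 b1:1 b2:8 b3:- b4:5 b5:12

  [0] b0 r8: had r9 ⇒ C
  [1] b2 r3: no row ⇒ E
  [2] b4 r6: had r1 ⇒ C
  [3] b4 r6: had r6 ⇒ H
  [4] b2 r8: had r3 ⇒ C
  [5] b5 r12: no row ⇒ E
  [6] b4 r11: had r6 ⇒ C
  [7] b5 r12: had r12 ⇒ H
  [8] b1 r2: had r2 ⇒ H
  [9] b2 r8: had r8 ⇒ H
  [10] b1 r1: had r2 ⇒ C
  [11] b4 r8: had r11 ⇒ C
  [12] b4 r5: had r8 ⇒ C
  [13] b2 r8: had r8 ⇒ H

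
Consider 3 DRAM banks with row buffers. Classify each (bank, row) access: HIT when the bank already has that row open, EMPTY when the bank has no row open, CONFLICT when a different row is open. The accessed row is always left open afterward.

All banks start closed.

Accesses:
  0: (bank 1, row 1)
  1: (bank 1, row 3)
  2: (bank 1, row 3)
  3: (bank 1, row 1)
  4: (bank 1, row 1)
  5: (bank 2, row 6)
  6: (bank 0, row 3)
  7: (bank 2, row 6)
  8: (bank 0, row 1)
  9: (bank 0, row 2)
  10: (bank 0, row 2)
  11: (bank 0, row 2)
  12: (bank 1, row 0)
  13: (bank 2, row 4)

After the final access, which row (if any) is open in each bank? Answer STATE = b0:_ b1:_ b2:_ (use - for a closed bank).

STATE = b0:2 b1:0 b2:4

  [0] b1 r1: no row ⇒ E
  [1] b1 r3: had r1 ⇒ C
  [2] b1 r3: had r3 ⇒ H
  [3] b1 r1: had r3 ⇒ C
  [4] b1 r1: had r1 ⇒ H
  [5] b2 r6: no row ⇒ E
  [6] b0 r3: no row ⇒ E
  [7] b2 r6: had r6 ⇒ H
  [8] b0 r1: had r3 ⇒ C
  [9] b0 r2: had r1 ⇒ C
  [10] b0 r2: had r2 ⇒ H
  [11] b0 r2: had r2 ⇒ H
  [12] b1 r0: had r1 ⇒ C
  [13] b2 r4: had r6 ⇒ C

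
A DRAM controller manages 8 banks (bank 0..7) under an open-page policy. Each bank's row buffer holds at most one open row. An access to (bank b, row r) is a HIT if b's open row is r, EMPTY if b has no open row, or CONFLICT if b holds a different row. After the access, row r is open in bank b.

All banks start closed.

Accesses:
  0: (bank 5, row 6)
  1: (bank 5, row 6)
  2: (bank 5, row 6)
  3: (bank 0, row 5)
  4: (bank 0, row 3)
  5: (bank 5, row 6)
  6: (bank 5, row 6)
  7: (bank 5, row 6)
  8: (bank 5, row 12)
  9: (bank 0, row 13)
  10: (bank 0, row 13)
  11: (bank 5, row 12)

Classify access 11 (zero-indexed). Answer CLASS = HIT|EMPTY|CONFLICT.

#0 (5,6) E
#1 (5,6) H  (was 6)
#2 (5,6) H  (was 6)
#3 (0,5) E
#4 (0,3) C  (was 5)
#5 (5,6) H  (was 6)
#6 (5,6) H  (was 6)
#7 (5,6) H  (was 6)
#8 (5,12) C  (was 6)
#9 (0,13) C  (was 3)
#10 (0,13) H  (was 13)
#11 (5,12) H  (was 12)

CLASS = HIT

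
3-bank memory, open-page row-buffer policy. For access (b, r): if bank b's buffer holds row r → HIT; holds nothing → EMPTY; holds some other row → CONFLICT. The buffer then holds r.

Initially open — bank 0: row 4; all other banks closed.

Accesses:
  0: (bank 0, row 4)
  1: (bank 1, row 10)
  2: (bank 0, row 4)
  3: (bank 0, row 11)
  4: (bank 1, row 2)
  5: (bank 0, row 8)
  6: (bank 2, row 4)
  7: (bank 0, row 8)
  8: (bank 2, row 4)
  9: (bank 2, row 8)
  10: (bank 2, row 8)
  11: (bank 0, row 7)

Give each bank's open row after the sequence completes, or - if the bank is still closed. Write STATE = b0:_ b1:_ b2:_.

  [0] b0 r4: had r4 ⇒ H
  [1] b1 r10: no row ⇒ E
  [2] b0 r4: had r4 ⇒ H
  [3] b0 r11: had r4 ⇒ C
  [4] b1 r2: had r10 ⇒ C
  [5] b0 r8: had r11 ⇒ C
  [6] b2 r4: no row ⇒ E
  [7] b0 r8: had r8 ⇒ H
  [8] b2 r4: had r4 ⇒ H
  [9] b2 r8: had r4 ⇒ C
  [10] b2 r8: had r8 ⇒ H
  [11] b0 r7: had r8 ⇒ C

STATE = b0:7 b1:2 b2:8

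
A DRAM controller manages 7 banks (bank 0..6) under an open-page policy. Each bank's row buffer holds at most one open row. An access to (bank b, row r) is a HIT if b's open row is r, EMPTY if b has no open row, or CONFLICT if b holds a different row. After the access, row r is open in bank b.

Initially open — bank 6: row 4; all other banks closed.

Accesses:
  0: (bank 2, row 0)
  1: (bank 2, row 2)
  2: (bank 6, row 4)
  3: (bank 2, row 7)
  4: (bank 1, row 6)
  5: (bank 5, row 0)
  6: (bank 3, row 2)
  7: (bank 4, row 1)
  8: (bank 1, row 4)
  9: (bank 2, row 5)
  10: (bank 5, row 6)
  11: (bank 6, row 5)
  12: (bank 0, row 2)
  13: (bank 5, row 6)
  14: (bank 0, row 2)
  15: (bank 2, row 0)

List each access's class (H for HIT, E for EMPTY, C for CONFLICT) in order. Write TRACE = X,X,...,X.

  [0] b2 r0: no row ⇒ E
  [1] b2 r2: had r0 ⇒ C
  [2] b6 r4: had r4 ⇒ H
  [3] b2 r7: had r2 ⇒ C
  [4] b1 r6: no row ⇒ E
  [5] b5 r0: no row ⇒ E
  [6] b3 r2: no row ⇒ E
  [7] b4 r1: no row ⇒ E
  [8] b1 r4: had r6 ⇒ C
  [9] b2 r5: had r7 ⇒ C
  [10] b5 r6: had r0 ⇒ C
  [11] b6 r5: had r4 ⇒ C
  [12] b0 r2: no row ⇒ E
  [13] b5 r6: had r6 ⇒ H
  [14] b0 r2: had r2 ⇒ H
  [15] b2 r0: had r5 ⇒ C

TRACE = E,C,H,C,E,E,E,E,C,C,C,C,E,H,H,C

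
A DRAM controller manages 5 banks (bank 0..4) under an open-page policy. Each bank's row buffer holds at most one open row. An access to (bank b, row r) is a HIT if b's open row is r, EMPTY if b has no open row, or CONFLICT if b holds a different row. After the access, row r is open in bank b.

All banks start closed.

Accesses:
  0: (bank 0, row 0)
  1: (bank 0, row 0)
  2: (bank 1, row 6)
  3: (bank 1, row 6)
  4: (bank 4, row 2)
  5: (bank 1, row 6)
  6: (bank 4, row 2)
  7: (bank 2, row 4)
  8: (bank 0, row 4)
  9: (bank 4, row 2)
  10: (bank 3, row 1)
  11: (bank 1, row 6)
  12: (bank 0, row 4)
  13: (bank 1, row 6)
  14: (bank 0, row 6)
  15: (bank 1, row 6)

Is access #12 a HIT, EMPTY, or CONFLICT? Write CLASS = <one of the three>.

CLASS = HIT

#0 (0,0) E
#1 (0,0) H  (was 0)
#2 (1,6) E
#3 (1,6) H  (was 6)
#4 (4,2) E
#5 (1,6) H  (was 6)
#6 (4,2) H  (was 2)
#7 (2,4) E
#8 (0,4) C  (was 0)
#9 (4,2) H  (was 2)
#10 (3,1) E
#11 (1,6) H  (was 6)
#12 (0,4) H  (was 4)
#13 (1,6) H  (was 6)
#14 (0,6) C  (was 4)
#15 (1,6) H  (was 6)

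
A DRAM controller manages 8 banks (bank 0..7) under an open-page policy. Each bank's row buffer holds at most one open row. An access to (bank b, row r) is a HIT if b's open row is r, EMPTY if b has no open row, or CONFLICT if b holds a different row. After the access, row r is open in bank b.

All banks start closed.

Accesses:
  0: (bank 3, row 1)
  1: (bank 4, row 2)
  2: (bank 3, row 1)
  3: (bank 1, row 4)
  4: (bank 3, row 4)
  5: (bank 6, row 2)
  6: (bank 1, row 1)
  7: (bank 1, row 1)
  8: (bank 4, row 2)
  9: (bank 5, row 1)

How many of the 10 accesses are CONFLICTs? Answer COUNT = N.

#0 (3,1) E
#1 (4,2) E
#2 (3,1) H  (was 1)
#3 (1,4) E
#4 (3,4) C  (was 1)
#5 (6,2) E
#6 (1,1) C  (was 4)
#7 (1,1) H  (was 1)
#8 (4,2) H  (was 2)
#9 (5,1) E

COUNT = 2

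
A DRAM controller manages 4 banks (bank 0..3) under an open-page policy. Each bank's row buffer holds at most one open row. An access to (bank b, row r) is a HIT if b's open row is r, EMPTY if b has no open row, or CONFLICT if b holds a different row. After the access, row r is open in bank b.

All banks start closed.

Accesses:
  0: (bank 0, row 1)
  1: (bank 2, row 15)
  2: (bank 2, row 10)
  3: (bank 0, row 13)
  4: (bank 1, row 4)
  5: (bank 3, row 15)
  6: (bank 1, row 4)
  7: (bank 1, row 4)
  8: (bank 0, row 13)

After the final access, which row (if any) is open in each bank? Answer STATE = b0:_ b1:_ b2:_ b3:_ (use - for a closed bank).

STATE = b0:13 b1:4 b2:10 b3:15

#0 (0,1) E
#1 (2,15) E
#2 (2,10) C  (was 15)
#3 (0,13) C  (was 1)
#4 (1,4) E
#5 (3,15) E
#6 (1,4) H  (was 4)
#7 (1,4) H  (was 4)
#8 (0,13) H  (was 13)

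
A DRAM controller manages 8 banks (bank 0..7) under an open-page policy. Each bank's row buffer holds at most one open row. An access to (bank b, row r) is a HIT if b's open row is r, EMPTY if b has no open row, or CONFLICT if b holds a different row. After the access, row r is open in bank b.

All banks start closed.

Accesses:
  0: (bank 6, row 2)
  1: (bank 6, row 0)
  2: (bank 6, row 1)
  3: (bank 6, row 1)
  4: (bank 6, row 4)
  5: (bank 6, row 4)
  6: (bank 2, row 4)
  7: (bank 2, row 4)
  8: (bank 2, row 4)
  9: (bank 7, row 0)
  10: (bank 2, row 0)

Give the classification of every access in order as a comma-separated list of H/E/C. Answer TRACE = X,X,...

  [0] b6 r2: no row ⇒ E
  [1] b6 r0: had r2 ⇒ C
  [2] b6 r1: had r0 ⇒ C
  [3] b6 r1: had r1 ⇒ H
  [4] b6 r4: had r1 ⇒ C
  [5] b6 r4: had r4 ⇒ H
  [6] b2 r4: no row ⇒ E
  [7] b2 r4: had r4 ⇒ H
  [8] b2 r4: had r4 ⇒ H
  [9] b7 r0: no row ⇒ E
  [10] b2 r0: had r4 ⇒ C

TRACE = E,C,C,H,C,H,E,H,H,E,C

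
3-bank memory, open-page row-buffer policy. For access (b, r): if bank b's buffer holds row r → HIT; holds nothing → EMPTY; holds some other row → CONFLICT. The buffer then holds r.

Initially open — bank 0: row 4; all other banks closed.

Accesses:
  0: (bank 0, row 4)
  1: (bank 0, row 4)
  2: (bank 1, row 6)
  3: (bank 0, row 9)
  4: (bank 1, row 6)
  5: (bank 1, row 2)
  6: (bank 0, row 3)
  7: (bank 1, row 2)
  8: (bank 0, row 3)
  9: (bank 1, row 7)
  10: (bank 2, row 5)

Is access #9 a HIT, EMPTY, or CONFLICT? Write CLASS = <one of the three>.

CLASS = CONFLICT

0: bank 0 row 4 — prev 4 → HIT
1: bank 0 row 4 — prev 4 → HIT
2: bank 1 row 6 — prev None → EMPTY
3: bank 0 row 9 — prev 4 → CONFLICT
4: bank 1 row 6 — prev 6 → HIT
5: bank 1 row 2 — prev 6 → CONFLICT
6: bank 0 row 3 — prev 9 → CONFLICT
7: bank 1 row 2 — prev 2 → HIT
8: bank 0 row 3 — prev 3 → HIT
9: bank 1 row 7 — prev 2 → CONFLICT
10: bank 2 row 5 — prev None → EMPTY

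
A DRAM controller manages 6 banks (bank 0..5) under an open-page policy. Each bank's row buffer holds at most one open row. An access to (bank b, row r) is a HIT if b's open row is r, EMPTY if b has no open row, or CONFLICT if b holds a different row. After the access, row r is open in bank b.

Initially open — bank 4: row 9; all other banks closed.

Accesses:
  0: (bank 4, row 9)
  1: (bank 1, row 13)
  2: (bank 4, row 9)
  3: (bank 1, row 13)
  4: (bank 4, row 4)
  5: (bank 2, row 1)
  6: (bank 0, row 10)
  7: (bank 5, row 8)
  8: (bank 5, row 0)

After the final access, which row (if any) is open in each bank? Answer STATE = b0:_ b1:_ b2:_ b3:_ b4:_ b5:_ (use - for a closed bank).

0: bank 4 row 9 — prev 9 → HIT
1: bank 1 row 13 — prev None → EMPTY
2: bank 4 row 9 — prev 9 → HIT
3: bank 1 row 13 — prev 13 → HIT
4: bank 4 row 4 — prev 9 → CONFLICT
5: bank 2 row 1 — prev None → EMPTY
6: bank 0 row 10 — prev None → EMPTY
7: bank 5 row 8 — prev None → EMPTY
8: bank 5 row 0 — prev 8 → CONFLICT

STATE = b0:10 b1:13 b2:1 b3:- b4:4 b5:0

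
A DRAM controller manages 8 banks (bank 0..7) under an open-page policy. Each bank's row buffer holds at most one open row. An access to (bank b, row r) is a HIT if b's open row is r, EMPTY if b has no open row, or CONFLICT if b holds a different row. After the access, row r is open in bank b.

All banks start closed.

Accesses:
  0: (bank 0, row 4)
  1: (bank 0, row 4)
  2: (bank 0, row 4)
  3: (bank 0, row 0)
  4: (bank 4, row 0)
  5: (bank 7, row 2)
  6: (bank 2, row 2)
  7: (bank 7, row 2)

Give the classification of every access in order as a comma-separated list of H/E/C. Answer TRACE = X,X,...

TRACE = E,H,H,C,E,E,E,H

  [0] b0 r4: no row ⇒ E
  [1] b0 r4: had r4 ⇒ H
  [2] b0 r4: had r4 ⇒ H
  [3] b0 r0: had r4 ⇒ C
  [4] b4 r0: no row ⇒ E
  [5] b7 r2: no row ⇒ E
  [6] b2 r2: no row ⇒ E
  [7] b7 r2: had r2 ⇒ H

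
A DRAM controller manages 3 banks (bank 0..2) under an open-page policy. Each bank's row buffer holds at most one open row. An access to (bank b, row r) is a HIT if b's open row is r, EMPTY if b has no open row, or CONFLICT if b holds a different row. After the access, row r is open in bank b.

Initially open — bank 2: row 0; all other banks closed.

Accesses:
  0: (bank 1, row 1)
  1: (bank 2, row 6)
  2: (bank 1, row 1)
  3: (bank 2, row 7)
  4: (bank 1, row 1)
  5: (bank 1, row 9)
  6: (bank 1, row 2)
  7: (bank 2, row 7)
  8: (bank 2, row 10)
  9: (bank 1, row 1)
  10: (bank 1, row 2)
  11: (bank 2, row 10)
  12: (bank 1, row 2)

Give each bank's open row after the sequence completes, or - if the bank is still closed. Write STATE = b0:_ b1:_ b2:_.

  [0] b1 r1: no row ⇒ E
  [1] b2 r6: had r0 ⇒ C
  [2] b1 r1: had r1 ⇒ H
  [3] b2 r7: had r6 ⇒ C
  [4] b1 r1: had r1 ⇒ H
  [5] b1 r9: had r1 ⇒ C
  [6] b1 r2: had r9 ⇒ C
  [7] b2 r7: had r7 ⇒ H
  [8] b2 r10: had r7 ⇒ C
  [9] b1 r1: had r2 ⇒ C
  [10] b1 r2: had r1 ⇒ C
  [11] b2 r10: had r10 ⇒ H
  [12] b1 r2: had r2 ⇒ H

STATE = b0:- b1:2 b2:10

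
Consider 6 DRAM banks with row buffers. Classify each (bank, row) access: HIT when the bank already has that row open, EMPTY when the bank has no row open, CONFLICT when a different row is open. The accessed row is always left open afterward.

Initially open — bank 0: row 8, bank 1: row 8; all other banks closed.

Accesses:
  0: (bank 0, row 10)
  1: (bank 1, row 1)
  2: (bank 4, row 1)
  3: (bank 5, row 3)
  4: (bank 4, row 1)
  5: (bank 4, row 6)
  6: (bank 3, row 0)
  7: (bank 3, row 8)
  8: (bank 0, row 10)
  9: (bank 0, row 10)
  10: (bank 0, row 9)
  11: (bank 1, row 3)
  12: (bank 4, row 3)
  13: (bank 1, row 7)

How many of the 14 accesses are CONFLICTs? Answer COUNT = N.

#0 (0,10) C  (was 8)
#1 (1,1) C  (was 8)
#2 (4,1) E
#3 (5,3) E
#4 (4,1) H  (was 1)
#5 (4,6) C  (was 1)
#6 (3,0) E
#7 (3,8) C  (was 0)
#8 (0,10) H  (was 10)
#9 (0,10) H  (was 10)
#10 (0,9) C  (was 10)
#11 (1,3) C  (was 1)
#12 (4,3) C  (was 6)
#13 (1,7) C  (was 3)

COUNT = 8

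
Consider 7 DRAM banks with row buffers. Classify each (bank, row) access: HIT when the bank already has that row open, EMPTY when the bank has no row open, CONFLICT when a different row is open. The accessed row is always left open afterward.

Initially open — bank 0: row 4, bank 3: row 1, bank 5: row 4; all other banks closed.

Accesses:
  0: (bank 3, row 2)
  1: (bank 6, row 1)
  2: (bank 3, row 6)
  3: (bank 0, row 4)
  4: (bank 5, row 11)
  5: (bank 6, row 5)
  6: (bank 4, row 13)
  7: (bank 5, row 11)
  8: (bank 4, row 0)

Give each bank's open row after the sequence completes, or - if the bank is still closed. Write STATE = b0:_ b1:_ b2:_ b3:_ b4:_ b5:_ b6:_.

STATE = b0:4 b1:- b2:- b3:6 b4:0 b5:11 b6:5

  [0] b3 r2: had r1 ⇒ C
  [1] b6 r1: no row ⇒ E
  [2] b3 r6: had r2 ⇒ C
  [3] b0 r4: had r4 ⇒ H
  [4] b5 r11: had r4 ⇒ C
  [5] b6 r5: had r1 ⇒ C
  [6] b4 r13: no row ⇒ E
  [7] b5 r11: had r11 ⇒ H
  [8] b4 r0: had r13 ⇒ C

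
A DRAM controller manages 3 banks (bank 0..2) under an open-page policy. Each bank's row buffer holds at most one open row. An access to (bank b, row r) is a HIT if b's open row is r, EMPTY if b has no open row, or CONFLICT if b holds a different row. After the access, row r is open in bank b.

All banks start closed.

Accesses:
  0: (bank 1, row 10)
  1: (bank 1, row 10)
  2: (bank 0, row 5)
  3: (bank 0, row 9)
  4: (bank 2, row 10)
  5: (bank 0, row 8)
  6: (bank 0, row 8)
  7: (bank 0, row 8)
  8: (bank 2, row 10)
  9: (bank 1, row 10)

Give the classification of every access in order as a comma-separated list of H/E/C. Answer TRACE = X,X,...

TRACE = E,H,E,C,E,C,H,H,H,H

  [0] b1 r10: no row ⇒ E
  [1] b1 r10: had r10 ⇒ H
  [2] b0 r5: no row ⇒ E
  [3] b0 r9: had r5 ⇒ C
  [4] b2 r10: no row ⇒ E
  [5] b0 r8: had r9 ⇒ C
  [6] b0 r8: had r8 ⇒ H
  [7] b0 r8: had r8 ⇒ H
  [8] b2 r10: had r10 ⇒ H
  [9] b1 r10: had r10 ⇒ H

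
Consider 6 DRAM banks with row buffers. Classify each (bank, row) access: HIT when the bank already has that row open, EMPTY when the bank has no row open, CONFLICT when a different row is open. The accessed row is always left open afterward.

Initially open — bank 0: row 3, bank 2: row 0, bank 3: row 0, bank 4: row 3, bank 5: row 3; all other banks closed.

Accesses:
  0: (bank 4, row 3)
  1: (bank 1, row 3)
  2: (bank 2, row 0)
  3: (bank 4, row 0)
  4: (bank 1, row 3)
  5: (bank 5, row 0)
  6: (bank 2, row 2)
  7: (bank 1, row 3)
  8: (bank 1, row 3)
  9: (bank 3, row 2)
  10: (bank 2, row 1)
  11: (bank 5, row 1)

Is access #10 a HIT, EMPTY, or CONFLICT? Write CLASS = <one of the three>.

#0 (4,3) H  (was 3)
#1 (1,3) E
#2 (2,0) H  (was 0)
#3 (4,0) C  (was 3)
#4 (1,3) H  (was 3)
#5 (5,0) C  (was 3)
#6 (2,2) C  (was 0)
#7 (1,3) H  (was 3)
#8 (1,3) H  (was 3)
#9 (3,2) C  (was 0)
#10 (2,1) C  (was 2)
#11 (5,1) C  (was 0)

CLASS = CONFLICT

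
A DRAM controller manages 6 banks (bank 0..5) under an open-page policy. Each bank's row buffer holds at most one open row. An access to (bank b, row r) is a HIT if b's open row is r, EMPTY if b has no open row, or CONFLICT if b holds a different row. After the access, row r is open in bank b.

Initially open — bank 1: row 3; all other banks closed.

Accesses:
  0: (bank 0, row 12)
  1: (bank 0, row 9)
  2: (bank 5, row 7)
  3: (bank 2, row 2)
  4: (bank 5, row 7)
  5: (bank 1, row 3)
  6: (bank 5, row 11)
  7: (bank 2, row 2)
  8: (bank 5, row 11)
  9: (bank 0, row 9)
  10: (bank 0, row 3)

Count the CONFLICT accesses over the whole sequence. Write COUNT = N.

  [0] b0 r12: no row ⇒ E
  [1] b0 r9: had r12 ⇒ C
  [2] b5 r7: no row ⇒ E
  [3] b2 r2: no row ⇒ E
  [4] b5 r7: had r7 ⇒ H
  [5] b1 r3: had r3 ⇒ H
  [6] b5 r11: had r7 ⇒ C
  [7] b2 r2: had r2 ⇒ H
  [8] b5 r11: had r11 ⇒ H
  [9] b0 r9: had r9 ⇒ H
  [10] b0 r3: had r9 ⇒ C

COUNT = 3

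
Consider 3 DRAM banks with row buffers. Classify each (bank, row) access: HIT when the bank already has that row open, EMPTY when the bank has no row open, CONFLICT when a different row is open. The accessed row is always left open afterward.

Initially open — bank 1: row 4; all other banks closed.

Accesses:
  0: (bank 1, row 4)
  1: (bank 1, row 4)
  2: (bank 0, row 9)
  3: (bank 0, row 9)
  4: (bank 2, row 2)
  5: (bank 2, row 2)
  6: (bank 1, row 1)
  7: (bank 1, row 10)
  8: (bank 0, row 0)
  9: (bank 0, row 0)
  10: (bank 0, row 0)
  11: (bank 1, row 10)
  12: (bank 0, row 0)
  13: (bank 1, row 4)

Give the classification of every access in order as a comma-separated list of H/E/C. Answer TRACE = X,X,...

#0 (1,4) H  (was 4)
#1 (1,4) H  (was 4)
#2 (0,9) E
#3 (0,9) H  (was 9)
#4 (2,2) E
#5 (2,2) H  (was 2)
#6 (1,1) C  (was 4)
#7 (1,10) C  (was 1)
#8 (0,0) C  (was 9)
#9 (0,0) H  (was 0)
#10 (0,0) H  (was 0)
#11 (1,10) H  (was 10)
#12 (0,0) H  (was 0)
#13 (1,4) C  (was 10)

TRACE = H,H,E,H,E,H,C,C,C,H,H,H,H,C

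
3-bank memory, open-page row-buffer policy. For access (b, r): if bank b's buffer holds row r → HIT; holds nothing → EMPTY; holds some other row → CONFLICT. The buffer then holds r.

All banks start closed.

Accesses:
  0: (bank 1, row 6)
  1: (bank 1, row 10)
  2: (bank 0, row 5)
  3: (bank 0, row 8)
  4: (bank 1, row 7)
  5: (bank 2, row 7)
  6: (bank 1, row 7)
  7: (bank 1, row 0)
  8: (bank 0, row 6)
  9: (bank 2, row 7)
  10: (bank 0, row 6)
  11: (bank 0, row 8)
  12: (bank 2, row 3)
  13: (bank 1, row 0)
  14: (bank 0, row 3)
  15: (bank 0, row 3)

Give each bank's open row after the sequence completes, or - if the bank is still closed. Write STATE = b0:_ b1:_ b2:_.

STATE = b0:3 b1:0 b2:3

  [0] b1 r6: no row ⇒ E
  [1] b1 r10: had r6 ⇒ C
  [2] b0 r5: no row ⇒ E
  [3] b0 r8: had r5 ⇒ C
  [4] b1 r7: had r10 ⇒ C
  [5] b2 r7: no row ⇒ E
  [6] b1 r7: had r7 ⇒ H
  [7] b1 r0: had r7 ⇒ C
  [8] b0 r6: had r8 ⇒ C
  [9] b2 r7: had r7 ⇒ H
  [10] b0 r6: had r6 ⇒ H
  [11] b0 r8: had r6 ⇒ C
  [12] b2 r3: had r7 ⇒ C
  [13] b1 r0: had r0 ⇒ H
  [14] b0 r3: had r8 ⇒ C
  [15] b0 r3: had r3 ⇒ H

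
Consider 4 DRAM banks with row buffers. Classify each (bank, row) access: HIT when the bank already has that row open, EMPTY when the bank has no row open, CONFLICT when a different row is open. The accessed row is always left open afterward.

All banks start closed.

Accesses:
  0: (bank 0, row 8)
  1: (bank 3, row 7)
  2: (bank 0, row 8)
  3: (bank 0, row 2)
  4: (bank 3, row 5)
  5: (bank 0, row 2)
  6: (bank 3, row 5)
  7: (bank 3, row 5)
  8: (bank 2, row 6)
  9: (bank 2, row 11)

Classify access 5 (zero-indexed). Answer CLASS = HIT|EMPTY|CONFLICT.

CLASS = HIT

  [0] b0 r8: no row ⇒ E
  [1] b3 r7: no row ⇒ E
  [2] b0 r8: had r8 ⇒ H
  [3] b0 r2: had r8 ⇒ C
  [4] b3 r5: had r7 ⇒ C
  [5] b0 r2: had r2 ⇒ H
  [6] b3 r5: had r5 ⇒ H
  [7] b3 r5: had r5 ⇒ H
  [8] b2 r6: no row ⇒ E
  [9] b2 r11: had r6 ⇒ C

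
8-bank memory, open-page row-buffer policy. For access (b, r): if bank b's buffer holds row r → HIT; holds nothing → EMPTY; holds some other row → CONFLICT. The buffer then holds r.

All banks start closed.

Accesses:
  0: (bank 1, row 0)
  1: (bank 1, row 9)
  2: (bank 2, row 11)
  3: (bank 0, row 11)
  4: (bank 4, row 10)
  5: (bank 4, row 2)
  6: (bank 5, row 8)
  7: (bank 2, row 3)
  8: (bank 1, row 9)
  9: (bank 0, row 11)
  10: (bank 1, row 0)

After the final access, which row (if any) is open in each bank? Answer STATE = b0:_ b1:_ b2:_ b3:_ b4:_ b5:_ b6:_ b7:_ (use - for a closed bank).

step 0: bank1 None->0 [EMPTY]
step 1: bank1 0->9 [CONFLICT]
step 2: bank2 None->11 [EMPTY]
step 3: bank0 None->11 [EMPTY]
step 4: bank4 None->10 [EMPTY]
step 5: bank4 10->2 [CONFLICT]
step 6: bank5 None->8 [EMPTY]
step 7: bank2 11->3 [CONFLICT]
step 8: bank1 9->9 [HIT]
step 9: bank0 11->11 [HIT]
step 10: bank1 9->0 [CONFLICT]

STATE = b0:11 b1:0 b2:3 b3:- b4:2 b5:8 b6:- b7:-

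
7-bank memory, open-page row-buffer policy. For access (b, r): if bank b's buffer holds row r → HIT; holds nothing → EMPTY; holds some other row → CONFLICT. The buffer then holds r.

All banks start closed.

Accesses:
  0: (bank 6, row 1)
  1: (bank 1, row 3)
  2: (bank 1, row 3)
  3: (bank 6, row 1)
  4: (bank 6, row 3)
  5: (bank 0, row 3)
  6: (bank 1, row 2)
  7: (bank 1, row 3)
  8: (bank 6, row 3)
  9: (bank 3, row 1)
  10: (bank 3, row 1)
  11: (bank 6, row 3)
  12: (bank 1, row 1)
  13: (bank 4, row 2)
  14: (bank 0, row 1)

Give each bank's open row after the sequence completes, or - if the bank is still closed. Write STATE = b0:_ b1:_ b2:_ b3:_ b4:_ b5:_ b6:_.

  [0] b6 r1: no row ⇒ E
  [1] b1 r3: no row ⇒ E
  [2] b1 r3: had r3 ⇒ H
  [3] b6 r1: had r1 ⇒ H
  [4] b6 r3: had r1 ⇒ C
  [5] b0 r3: no row ⇒ E
  [6] b1 r2: had r3 ⇒ C
  [7] b1 r3: had r2 ⇒ C
  [8] b6 r3: had r3 ⇒ H
  [9] b3 r1: no row ⇒ E
  [10] b3 r1: had r1 ⇒ H
  [11] b6 r3: had r3 ⇒ H
  [12] b1 r1: had r3 ⇒ C
  [13] b4 r2: no row ⇒ E
  [14] b0 r1: had r3 ⇒ C

STATE = b0:1 b1:1 b2:- b3:1 b4:2 b5:- b6:3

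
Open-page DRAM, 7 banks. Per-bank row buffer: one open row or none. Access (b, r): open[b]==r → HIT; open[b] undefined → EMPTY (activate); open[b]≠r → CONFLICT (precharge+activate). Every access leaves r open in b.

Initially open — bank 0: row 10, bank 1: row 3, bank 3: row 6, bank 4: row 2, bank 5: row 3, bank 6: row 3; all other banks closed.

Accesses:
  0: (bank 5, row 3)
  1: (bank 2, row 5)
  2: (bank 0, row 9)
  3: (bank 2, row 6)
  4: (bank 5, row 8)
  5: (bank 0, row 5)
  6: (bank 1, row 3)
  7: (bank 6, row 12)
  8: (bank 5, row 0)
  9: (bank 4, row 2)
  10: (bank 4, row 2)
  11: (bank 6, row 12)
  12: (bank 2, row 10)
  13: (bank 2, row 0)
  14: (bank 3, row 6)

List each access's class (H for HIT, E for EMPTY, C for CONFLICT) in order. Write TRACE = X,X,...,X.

0: bank 5 row 3 — prev 3 → HIT
1: bank 2 row 5 — prev None → EMPTY
2: bank 0 row 9 — prev 10 → CONFLICT
3: bank 2 row 6 — prev 5 → CONFLICT
4: bank 5 row 8 — prev 3 → CONFLICT
5: bank 0 row 5 — prev 9 → CONFLICT
6: bank 1 row 3 — prev 3 → HIT
7: bank 6 row 12 — prev 3 → CONFLICT
8: bank 5 row 0 — prev 8 → CONFLICT
9: bank 4 row 2 — prev 2 → HIT
10: bank 4 row 2 — prev 2 → HIT
11: bank 6 row 12 — prev 12 → HIT
12: bank 2 row 10 — prev 6 → CONFLICT
13: bank 2 row 0 — prev 10 → CONFLICT
14: bank 3 row 6 — prev 6 → HIT

TRACE = H,E,C,C,C,C,H,C,C,H,H,H,C,C,H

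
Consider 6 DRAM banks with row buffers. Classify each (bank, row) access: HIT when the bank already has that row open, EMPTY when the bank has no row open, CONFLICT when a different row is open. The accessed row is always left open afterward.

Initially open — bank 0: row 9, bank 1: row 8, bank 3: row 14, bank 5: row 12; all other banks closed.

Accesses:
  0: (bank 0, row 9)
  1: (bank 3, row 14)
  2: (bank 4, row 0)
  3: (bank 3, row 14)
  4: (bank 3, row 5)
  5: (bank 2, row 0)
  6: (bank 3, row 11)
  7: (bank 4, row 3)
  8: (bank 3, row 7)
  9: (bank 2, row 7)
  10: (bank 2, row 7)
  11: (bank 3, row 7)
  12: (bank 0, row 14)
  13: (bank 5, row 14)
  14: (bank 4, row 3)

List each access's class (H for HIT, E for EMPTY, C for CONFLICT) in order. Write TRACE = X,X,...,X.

TRACE = H,H,E,H,C,E,C,C,C,C,H,H,C,C,H

  [0] b0 r9: had r9 ⇒ H
  [1] b3 r14: had r14 ⇒ H
  [2] b4 r0: no row ⇒ E
  [3] b3 r14: had r14 ⇒ H
  [4] b3 r5: had r14 ⇒ C
  [5] b2 r0: no row ⇒ E
  [6] b3 r11: had r5 ⇒ C
  [7] b4 r3: had r0 ⇒ C
  [8] b3 r7: had r11 ⇒ C
  [9] b2 r7: had r0 ⇒ C
  [10] b2 r7: had r7 ⇒ H
  [11] b3 r7: had r7 ⇒ H
  [12] b0 r14: had r9 ⇒ C
  [13] b5 r14: had r12 ⇒ C
  [14] b4 r3: had r3 ⇒ H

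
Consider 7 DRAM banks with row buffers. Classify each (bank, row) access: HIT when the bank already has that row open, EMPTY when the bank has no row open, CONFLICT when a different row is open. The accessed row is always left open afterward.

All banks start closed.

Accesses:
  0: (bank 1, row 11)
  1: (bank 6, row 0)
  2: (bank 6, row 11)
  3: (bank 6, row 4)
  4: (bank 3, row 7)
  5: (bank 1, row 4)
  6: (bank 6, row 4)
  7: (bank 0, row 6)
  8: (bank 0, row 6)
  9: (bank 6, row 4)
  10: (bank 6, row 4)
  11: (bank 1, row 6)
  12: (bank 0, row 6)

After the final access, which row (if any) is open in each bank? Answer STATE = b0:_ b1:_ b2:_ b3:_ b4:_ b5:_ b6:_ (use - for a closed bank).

STATE = b0:6 b1:6 b2:- b3:7 b4:- b5:- b6:4

  [0] b1 r11: no row ⇒ E
  [1] b6 r0: no row ⇒ E
  [2] b6 r11: had r0 ⇒ C
  [3] b6 r4: had r11 ⇒ C
  [4] b3 r7: no row ⇒ E
  [5] b1 r4: had r11 ⇒ C
  [6] b6 r4: had r4 ⇒ H
  [7] b0 r6: no row ⇒ E
  [8] b0 r6: had r6 ⇒ H
  [9] b6 r4: had r4 ⇒ H
  [10] b6 r4: had r4 ⇒ H
  [11] b1 r6: had r4 ⇒ C
  [12] b0 r6: had r6 ⇒ H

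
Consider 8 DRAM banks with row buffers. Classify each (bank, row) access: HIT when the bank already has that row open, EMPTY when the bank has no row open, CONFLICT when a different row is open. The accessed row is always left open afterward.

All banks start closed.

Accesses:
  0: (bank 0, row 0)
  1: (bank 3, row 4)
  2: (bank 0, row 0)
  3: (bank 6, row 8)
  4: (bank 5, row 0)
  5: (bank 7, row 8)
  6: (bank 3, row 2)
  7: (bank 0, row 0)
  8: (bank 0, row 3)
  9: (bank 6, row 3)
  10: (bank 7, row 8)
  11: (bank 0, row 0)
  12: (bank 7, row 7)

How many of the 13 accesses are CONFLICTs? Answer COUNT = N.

COUNT = 5

  [0] b0 r0: no row ⇒ E
  [1] b3 r4: no row ⇒ E
  [2] b0 r0: had r0 ⇒ H
  [3] b6 r8: no row ⇒ E
  [4] b5 r0: no row ⇒ E
  [5] b7 r8: no row ⇒ E
  [6] b3 r2: had r4 ⇒ C
  [7] b0 r0: had r0 ⇒ H
  [8] b0 r3: had r0 ⇒ C
  [9] b6 r3: had r8 ⇒ C
  [10] b7 r8: had r8 ⇒ H
  [11] b0 r0: had r3 ⇒ C
  [12] b7 r7: had r8 ⇒ C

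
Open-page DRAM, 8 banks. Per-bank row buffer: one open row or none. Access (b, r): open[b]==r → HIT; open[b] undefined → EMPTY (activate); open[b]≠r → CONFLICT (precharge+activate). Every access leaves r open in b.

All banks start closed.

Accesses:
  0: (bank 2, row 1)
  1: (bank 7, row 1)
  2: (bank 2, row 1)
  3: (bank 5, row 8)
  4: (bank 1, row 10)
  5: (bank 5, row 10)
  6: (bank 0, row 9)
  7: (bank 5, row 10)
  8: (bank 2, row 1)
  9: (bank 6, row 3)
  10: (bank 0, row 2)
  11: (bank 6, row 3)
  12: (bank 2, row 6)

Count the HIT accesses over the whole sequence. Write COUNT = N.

#0 (2,1) E
#1 (7,1) E
#2 (2,1) H  (was 1)
#3 (5,8) E
#4 (1,10) E
#5 (5,10) C  (was 8)
#6 (0,9) E
#7 (5,10) H  (was 10)
#8 (2,1) H  (was 1)
#9 (6,3) E
#10 (0,2) C  (was 9)
#11 (6,3) H  (was 3)
#12 (2,6) C  (was 1)

COUNT = 4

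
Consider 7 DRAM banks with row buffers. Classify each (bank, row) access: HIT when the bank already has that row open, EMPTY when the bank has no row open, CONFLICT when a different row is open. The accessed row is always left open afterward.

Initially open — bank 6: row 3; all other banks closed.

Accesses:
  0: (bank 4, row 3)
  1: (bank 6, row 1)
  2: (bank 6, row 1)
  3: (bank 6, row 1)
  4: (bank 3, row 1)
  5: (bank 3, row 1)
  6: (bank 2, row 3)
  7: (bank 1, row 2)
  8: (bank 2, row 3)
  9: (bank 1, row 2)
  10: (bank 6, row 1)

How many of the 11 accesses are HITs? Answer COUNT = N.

#0 (4,3) E
#1 (6,1) C  (was 3)
#2 (6,1) H  (was 1)
#3 (6,1) H  (was 1)
#4 (3,1) E
#5 (3,1) H  (was 1)
#6 (2,3) E
#7 (1,2) E
#8 (2,3) H  (was 3)
#9 (1,2) H  (was 2)
#10 (6,1) H  (was 1)

COUNT = 6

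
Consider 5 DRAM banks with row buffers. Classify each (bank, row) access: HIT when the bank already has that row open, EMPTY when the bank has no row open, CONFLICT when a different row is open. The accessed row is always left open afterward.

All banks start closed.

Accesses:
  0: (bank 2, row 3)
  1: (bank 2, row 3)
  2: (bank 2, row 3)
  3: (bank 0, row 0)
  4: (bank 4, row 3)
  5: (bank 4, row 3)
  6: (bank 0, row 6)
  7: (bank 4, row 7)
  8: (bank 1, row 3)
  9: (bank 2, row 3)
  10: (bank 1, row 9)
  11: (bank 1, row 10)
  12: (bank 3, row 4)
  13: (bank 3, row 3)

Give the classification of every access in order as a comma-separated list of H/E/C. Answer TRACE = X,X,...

0: bank 2 row 3 — prev None → EMPTY
1: bank 2 row 3 — prev 3 → HIT
2: bank 2 row 3 — prev 3 → HIT
3: bank 0 row 0 — prev None → EMPTY
4: bank 4 row 3 — prev None → EMPTY
5: bank 4 row 3 — prev 3 → HIT
6: bank 0 row 6 — prev 0 → CONFLICT
7: bank 4 row 7 — prev 3 → CONFLICT
8: bank 1 row 3 — prev None → EMPTY
9: bank 2 row 3 — prev 3 → HIT
10: bank 1 row 9 — prev 3 → CONFLICT
11: bank 1 row 10 — prev 9 → CONFLICT
12: bank 3 row 4 — prev None → EMPTY
13: bank 3 row 3 — prev 4 → CONFLICT

TRACE = E,H,H,E,E,H,C,C,E,H,C,C,E,C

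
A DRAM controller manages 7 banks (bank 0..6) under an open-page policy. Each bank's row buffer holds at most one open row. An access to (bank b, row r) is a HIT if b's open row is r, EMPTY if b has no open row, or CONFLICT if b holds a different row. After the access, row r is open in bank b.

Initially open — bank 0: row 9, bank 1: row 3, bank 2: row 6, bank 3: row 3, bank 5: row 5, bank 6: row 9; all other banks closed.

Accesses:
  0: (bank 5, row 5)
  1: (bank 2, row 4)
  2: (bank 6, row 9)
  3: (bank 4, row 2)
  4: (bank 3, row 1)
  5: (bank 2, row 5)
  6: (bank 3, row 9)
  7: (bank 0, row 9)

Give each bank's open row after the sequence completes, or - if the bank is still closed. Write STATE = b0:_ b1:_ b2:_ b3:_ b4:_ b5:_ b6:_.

STATE = b0:9 b1:3 b2:5 b3:9 b4:2 b5:5 b6:9

  [0] b5 r5: had r5 ⇒ H
  [1] b2 r4: had r6 ⇒ C
  [2] b6 r9: had r9 ⇒ H
  [3] b4 r2: no row ⇒ E
  [4] b3 r1: had r3 ⇒ C
  [5] b2 r5: had r4 ⇒ C
  [6] b3 r9: had r1 ⇒ C
  [7] b0 r9: had r9 ⇒ H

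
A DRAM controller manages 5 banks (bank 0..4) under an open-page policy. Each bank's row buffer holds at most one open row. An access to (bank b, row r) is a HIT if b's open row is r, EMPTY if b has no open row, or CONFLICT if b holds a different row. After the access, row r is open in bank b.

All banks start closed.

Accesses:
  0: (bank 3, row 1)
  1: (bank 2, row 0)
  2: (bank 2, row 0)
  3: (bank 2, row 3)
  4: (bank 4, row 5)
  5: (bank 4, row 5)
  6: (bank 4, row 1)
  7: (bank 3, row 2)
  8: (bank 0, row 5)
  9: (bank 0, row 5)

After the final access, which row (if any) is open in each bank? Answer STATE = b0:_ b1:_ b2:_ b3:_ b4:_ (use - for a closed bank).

STATE = b0:5 b1:- b2:3 b3:2 b4:1

step 0: bank3 None->1 [EMPTY]
step 1: bank2 None->0 [EMPTY]
step 2: bank2 0->0 [HIT]
step 3: bank2 0->3 [CONFLICT]
step 4: bank4 None->5 [EMPTY]
step 5: bank4 5->5 [HIT]
step 6: bank4 5->1 [CONFLICT]
step 7: bank3 1->2 [CONFLICT]
step 8: bank0 None->5 [EMPTY]
step 9: bank0 5->5 [HIT]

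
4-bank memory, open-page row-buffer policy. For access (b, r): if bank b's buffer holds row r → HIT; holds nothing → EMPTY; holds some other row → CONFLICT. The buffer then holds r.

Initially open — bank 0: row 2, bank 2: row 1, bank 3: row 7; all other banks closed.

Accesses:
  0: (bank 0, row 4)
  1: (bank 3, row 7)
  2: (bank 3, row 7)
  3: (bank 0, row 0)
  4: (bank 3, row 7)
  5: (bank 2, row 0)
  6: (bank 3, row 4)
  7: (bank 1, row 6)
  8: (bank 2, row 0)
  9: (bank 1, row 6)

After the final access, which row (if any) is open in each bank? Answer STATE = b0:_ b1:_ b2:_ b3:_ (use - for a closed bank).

0: bank 0 row 4 — prev 2 → CONFLICT
1: bank 3 row 7 — prev 7 → HIT
2: bank 3 row 7 — prev 7 → HIT
3: bank 0 row 0 — prev 4 → CONFLICT
4: bank 3 row 7 — prev 7 → HIT
5: bank 2 row 0 — prev 1 → CONFLICT
6: bank 3 row 4 — prev 7 → CONFLICT
7: bank 1 row 6 — prev None → EMPTY
8: bank 2 row 0 — prev 0 → HIT
9: bank 1 row 6 — prev 6 → HIT

STATE = b0:0 b1:6 b2:0 b3:4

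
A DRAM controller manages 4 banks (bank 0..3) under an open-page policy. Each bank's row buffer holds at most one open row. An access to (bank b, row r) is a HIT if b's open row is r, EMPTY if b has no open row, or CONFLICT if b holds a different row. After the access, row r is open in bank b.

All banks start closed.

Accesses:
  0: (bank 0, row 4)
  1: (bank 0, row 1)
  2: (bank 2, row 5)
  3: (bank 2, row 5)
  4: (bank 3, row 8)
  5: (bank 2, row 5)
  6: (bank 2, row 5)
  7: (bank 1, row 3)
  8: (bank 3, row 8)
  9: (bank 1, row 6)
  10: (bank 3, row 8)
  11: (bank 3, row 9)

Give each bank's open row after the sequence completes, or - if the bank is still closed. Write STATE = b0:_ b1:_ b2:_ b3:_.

STATE = b0:1 b1:6 b2:5 b3:9

#0 (0,4) E
#1 (0,1) C  (was 4)
#2 (2,5) E
#3 (2,5) H  (was 5)
#4 (3,8) E
#5 (2,5) H  (was 5)
#6 (2,5) H  (was 5)
#7 (1,3) E
#8 (3,8) H  (was 8)
#9 (1,6) C  (was 3)
#10 (3,8) H  (was 8)
#11 (3,9) C  (was 8)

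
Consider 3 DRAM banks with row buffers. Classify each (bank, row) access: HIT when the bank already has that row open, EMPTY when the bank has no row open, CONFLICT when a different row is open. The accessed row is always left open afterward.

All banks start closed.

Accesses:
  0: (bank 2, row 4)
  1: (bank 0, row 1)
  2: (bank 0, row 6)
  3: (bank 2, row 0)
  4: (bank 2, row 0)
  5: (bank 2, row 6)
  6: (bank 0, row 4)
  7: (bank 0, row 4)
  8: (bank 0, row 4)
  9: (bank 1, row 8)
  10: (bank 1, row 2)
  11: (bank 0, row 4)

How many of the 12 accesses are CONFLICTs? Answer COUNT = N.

COUNT = 5

step 0: bank2 None->4 [EMPTY]
step 1: bank0 None->1 [EMPTY]
step 2: bank0 1->6 [CONFLICT]
step 3: bank2 4->0 [CONFLICT]
step 4: bank2 0->0 [HIT]
step 5: bank2 0->6 [CONFLICT]
step 6: bank0 6->4 [CONFLICT]
step 7: bank0 4->4 [HIT]
step 8: bank0 4->4 [HIT]
step 9: bank1 None->8 [EMPTY]
step 10: bank1 8->2 [CONFLICT]
step 11: bank0 4->4 [HIT]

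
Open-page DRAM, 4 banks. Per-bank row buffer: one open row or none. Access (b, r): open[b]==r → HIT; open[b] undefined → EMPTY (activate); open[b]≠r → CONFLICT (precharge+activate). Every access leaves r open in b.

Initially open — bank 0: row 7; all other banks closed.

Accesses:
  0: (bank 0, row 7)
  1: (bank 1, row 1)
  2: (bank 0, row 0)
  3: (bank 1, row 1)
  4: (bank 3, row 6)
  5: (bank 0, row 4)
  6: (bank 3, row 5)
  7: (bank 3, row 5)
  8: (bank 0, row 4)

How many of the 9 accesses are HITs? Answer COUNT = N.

COUNT = 4

0: bank 0 row 7 — prev 7 → HIT
1: bank 1 row 1 — prev None → EMPTY
2: bank 0 row 0 — prev 7 → CONFLICT
3: bank 1 row 1 — prev 1 → HIT
4: bank 3 row 6 — prev None → EMPTY
5: bank 0 row 4 — prev 0 → CONFLICT
6: bank 3 row 5 — prev 6 → CONFLICT
7: bank 3 row 5 — prev 5 → HIT
8: bank 0 row 4 — prev 4 → HIT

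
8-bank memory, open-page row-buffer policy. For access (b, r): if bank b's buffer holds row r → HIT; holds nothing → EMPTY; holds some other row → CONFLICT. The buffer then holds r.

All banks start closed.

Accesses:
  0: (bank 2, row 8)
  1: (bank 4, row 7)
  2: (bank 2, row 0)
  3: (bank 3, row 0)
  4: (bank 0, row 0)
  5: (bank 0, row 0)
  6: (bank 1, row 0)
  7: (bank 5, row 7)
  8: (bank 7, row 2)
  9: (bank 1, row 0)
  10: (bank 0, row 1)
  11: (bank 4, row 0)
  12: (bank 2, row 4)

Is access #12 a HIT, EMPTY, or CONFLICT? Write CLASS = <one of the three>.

  [0] b2 r8: no row ⇒ E
  [1] b4 r7: no row ⇒ E
  [2] b2 r0: had r8 ⇒ C
  [3] b3 r0: no row ⇒ E
  [4] b0 r0: no row ⇒ E
  [5] b0 r0: had r0 ⇒ H
  [6] b1 r0: no row ⇒ E
  [7] b5 r7: no row ⇒ E
  [8] b7 r2: no row ⇒ E
  [9] b1 r0: had r0 ⇒ H
  [10] b0 r1: had r0 ⇒ C
  [11] b4 r0: had r7 ⇒ C
  [12] b2 r4: had r0 ⇒ C

CLASS = CONFLICT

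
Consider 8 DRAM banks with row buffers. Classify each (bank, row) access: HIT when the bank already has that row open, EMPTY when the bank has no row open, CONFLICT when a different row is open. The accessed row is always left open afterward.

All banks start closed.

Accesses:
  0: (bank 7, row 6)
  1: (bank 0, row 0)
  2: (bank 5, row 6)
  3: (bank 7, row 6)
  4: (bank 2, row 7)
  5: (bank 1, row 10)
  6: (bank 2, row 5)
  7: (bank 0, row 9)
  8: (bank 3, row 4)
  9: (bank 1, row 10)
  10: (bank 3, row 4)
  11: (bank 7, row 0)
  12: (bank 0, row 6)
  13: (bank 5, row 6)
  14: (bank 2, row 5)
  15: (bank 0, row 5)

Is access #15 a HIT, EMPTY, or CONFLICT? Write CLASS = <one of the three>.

CLASS = CONFLICT

0: bank 7 row 6 — prev None → EMPTY
1: bank 0 row 0 — prev None → EMPTY
2: bank 5 row 6 — prev None → EMPTY
3: bank 7 row 6 — prev 6 → HIT
4: bank 2 row 7 — prev None → EMPTY
5: bank 1 row 10 — prev None → EMPTY
6: bank 2 row 5 — prev 7 → CONFLICT
7: bank 0 row 9 — prev 0 → CONFLICT
8: bank 3 row 4 — prev None → EMPTY
9: bank 1 row 10 — prev 10 → HIT
10: bank 3 row 4 — prev 4 → HIT
11: bank 7 row 0 — prev 6 → CONFLICT
12: bank 0 row 6 — prev 9 → CONFLICT
13: bank 5 row 6 — prev 6 → HIT
14: bank 2 row 5 — prev 5 → HIT
15: bank 0 row 5 — prev 6 → CONFLICT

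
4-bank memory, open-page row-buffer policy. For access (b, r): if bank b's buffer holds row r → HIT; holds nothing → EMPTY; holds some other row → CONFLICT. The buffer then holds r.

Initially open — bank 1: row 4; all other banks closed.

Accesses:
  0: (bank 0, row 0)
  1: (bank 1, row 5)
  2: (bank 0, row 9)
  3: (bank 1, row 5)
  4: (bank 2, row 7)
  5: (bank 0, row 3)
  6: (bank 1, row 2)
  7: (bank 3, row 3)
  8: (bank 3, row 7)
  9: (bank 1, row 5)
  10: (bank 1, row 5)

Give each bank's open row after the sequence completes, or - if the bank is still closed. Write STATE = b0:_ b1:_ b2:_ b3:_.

  [0] b0 r0: no row ⇒ E
  [1] b1 r5: had r4 ⇒ C
  [2] b0 r9: had r0 ⇒ C
  [3] b1 r5: had r5 ⇒ H
  [4] b2 r7: no row ⇒ E
  [5] b0 r3: had r9 ⇒ C
  [6] b1 r2: had r5 ⇒ C
  [7] b3 r3: no row ⇒ E
  [8] b3 r7: had r3 ⇒ C
  [9] b1 r5: had r2 ⇒ C
  [10] b1 r5: had r5 ⇒ H

STATE = b0:3 b1:5 b2:7 b3:7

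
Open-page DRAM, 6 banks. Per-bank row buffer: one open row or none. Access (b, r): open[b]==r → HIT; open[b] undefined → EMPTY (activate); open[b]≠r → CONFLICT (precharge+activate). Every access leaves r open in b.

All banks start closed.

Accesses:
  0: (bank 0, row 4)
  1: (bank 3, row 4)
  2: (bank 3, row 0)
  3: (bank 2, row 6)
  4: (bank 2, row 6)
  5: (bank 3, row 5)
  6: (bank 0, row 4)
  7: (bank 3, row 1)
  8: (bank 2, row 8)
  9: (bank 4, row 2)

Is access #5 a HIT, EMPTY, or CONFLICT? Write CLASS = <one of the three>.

CLASS = CONFLICT

  [0] b0 r4: no row ⇒ E
  [1] b3 r4: no row ⇒ E
  [2] b3 r0: had r4 ⇒ C
  [3] b2 r6: no row ⇒ E
  [4] b2 r6: had r6 ⇒ H
  [5] b3 r5: had r0 ⇒ C
  [6] b0 r4: had r4 ⇒ H
  [7] b3 r1: had r5 ⇒ C
  [8] b2 r8: had r6 ⇒ C
  [9] b4 r2: no row ⇒ E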